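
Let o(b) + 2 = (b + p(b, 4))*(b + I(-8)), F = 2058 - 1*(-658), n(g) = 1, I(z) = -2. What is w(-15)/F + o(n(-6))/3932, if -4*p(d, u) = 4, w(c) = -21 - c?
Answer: -1814/667457 ≈ -0.0027178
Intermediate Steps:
F = 2716 (F = 2058 + 658 = 2716)
p(d, u) = -1 (p(d, u) = -1/4*4 = -1)
o(b) = -2 + (-1 + b)*(-2 + b) (o(b) = -2 + (b - 1)*(b - 2) = -2 + (-1 + b)*(-2 + b))
w(-15)/F + o(n(-6))/3932 = (-21 - 1*(-15))/2716 + (1*(-3 + 1))/3932 = (-21 + 15)*(1/2716) + (1*(-2))*(1/3932) = -6*1/2716 - 2*1/3932 = -3/1358 - 1/1966 = -1814/667457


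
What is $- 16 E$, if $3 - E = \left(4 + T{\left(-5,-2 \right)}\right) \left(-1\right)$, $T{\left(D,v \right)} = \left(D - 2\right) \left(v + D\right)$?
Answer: $-896$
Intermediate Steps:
$T{\left(D,v \right)} = \left(-2 + D\right) \left(D + v\right)$
$E = 56$ ($E = 3 - \left(4 - \left(-24 - 25\right)\right) \left(-1\right) = 3 - \left(4 + \left(25 + 10 + 4 + 10\right)\right) \left(-1\right) = 3 - \left(4 + 49\right) \left(-1\right) = 3 - 53 \left(-1\right) = 3 - -53 = 3 + 53 = 56$)
$- 16 E = \left(-16\right) 56 = -896$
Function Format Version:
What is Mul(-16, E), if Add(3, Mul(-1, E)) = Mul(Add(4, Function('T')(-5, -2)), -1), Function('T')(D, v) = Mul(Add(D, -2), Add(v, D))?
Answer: -896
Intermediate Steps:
Function('T')(D, v) = Mul(Add(-2, D), Add(D, v))
E = 56 (E = Add(3, Mul(-1, Mul(Add(4, Add(Pow(-5, 2), Mul(-2, -5), Mul(-2, -2), Mul(-5, -2))), -1))) = Add(3, Mul(-1, Mul(Add(4, Add(25, 10, 4, 10)), -1))) = Add(3, Mul(-1, Mul(Add(4, 49), -1))) = Add(3, Mul(-1, Mul(53, -1))) = Add(3, Mul(-1, -53)) = Add(3, 53) = 56)
Mul(-16, E) = Mul(-16, 56) = -896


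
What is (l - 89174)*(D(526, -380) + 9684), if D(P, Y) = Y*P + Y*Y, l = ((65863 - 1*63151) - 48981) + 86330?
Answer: 2249178948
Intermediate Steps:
l = 40061 (l = ((65863 - 63151) - 48981) + 86330 = (2712 - 48981) + 86330 = -46269 + 86330 = 40061)
D(P, Y) = Y² + P*Y (D(P, Y) = P*Y + Y² = Y² + P*Y)
(l - 89174)*(D(526, -380) + 9684) = (40061 - 89174)*(-380*(526 - 380) + 9684) = -49113*(-380*146 + 9684) = -49113*(-55480 + 9684) = -49113*(-45796) = 2249178948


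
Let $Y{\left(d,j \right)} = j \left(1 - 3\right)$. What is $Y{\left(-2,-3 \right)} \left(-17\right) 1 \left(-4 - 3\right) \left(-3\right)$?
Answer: $-2142$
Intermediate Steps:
$Y{\left(d,j \right)} = - 2 j$ ($Y{\left(d,j \right)} = j \left(-2\right) = - 2 j$)
$Y{\left(-2,-3 \right)} \left(-17\right) 1 \left(-4 - 3\right) \left(-3\right) = \left(-2\right) \left(-3\right) \left(-17\right) 1 \left(-4 - 3\right) \left(-3\right) = 6 \left(-17\right) 1 \left(-7\right) \left(-3\right) = - 102 \left(\left(-7\right) \left(-3\right)\right) = \left(-102\right) 21 = -2142$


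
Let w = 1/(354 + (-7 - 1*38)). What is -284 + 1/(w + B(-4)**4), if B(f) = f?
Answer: -22465511/79105 ≈ -284.00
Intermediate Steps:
w = 1/309 (w = 1/(354 + (-7 - 38)) = 1/(354 - 45) = 1/309 ≈ 0.0032362)
-284 + 1/(w + B(-4)**4) = -284 + 1/(1/309 + (-4)**4) = -284 + 1/(1/309 + 256) = -284 + 1/(79105/309) = -284 + 309/79105 = -22465511/79105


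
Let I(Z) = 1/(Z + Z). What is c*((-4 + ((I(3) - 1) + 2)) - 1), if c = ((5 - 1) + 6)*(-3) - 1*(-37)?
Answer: -161/6 ≈ -26.833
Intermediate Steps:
I(Z) = 1/(2*Z)
c = 7 (c = (4 + 6)*(-3) + 37 = 10*(-3) + 37 = -30 + 37 = 7)
c*((-4 + ((I(3) - 1) + 2)) - 1) = 7*((-4 + (((½)/3 - 1) + 2)) - 1) = 7*((-4 + (((½)*(⅓) - 1) + 2)) - 1) = 7*((-4 + ((⅙ - 1) + 2)) - 1) = 7*((-4 + (-⅚ + 2)) - 1) = 7*((-4 + 7/6) - 1) = 7*(-17/6 - 1) = 7*(-23/6) = -161/6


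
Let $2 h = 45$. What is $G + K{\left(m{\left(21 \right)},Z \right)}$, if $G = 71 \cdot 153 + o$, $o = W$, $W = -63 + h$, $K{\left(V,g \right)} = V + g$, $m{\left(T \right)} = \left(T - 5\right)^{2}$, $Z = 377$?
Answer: $\frac{22911}{2} \approx 11456.0$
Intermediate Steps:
$h = \frac{45}{2}$ ($h = \frac{1}{2} \cdot 45 = \frac{45}{2} \approx 22.5$)
$m{\left(T \right)} = \left(-5 + T\right)^{2}$
$W = - \frac{81}{2}$ ($W = -63 + \frac{45}{2} = - \frac{81}{2} \approx -40.5$)
$o = - \frac{81}{2} \approx -40.5$
$G = \frac{21645}{2}$ ($G = 71 \cdot 153 - \frac{81}{2} = 10863 - \frac{81}{2} = \frac{21645}{2} \approx 10823.0$)
$G + K{\left(m{\left(21 \right)},Z \right)} = \frac{21645}{2} + \left(\left(-5 + 21\right)^{2} + 377\right) = \frac{21645}{2} + \left(16^{2} + 377\right) = \frac{21645}{2} + \left(256 + 377\right) = \frac{21645}{2} + 633 = \frac{22911}{2}$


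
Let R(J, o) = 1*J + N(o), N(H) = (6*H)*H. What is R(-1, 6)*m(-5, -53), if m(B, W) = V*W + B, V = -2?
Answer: 21715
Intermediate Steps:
N(H) = 6*H²
R(J, o) = J + 6*o² (R(J, o) = 1*J + 6*o² = J + 6*o²)
m(B, W) = B - 2*W (m(B, W) = -2*W + B = B - 2*W)
R(-1, 6)*m(-5, -53) = (-1 + 6*6²)*(-5 - 2*(-53)) = (-1 + 6*36)*(-5 + 106) = (-1 + 216)*101 = 215*101 = 21715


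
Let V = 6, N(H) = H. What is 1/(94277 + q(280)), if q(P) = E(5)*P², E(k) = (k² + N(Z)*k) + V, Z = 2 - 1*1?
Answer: 1/2916677 ≈ 3.4286e-7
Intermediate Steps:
Z = 1 (Z = 2 - 1 = 1)
E(k) = 6 + k + k² (E(k) = (k² + 1*k) + 6 = (k² + k) + 6 = (k + k²) + 6 = 6 + k + k²)
q(P) = 36*P² (q(P) = (6 + 5 + 5²)*P² = (6 + 5 + 25)*P² = 36*P²)
1/(94277 + q(280)) = 1/(94277 + 36*280²) = 1/(94277 + 36*78400) = 1/(94277 + 2822400) = 1/2916677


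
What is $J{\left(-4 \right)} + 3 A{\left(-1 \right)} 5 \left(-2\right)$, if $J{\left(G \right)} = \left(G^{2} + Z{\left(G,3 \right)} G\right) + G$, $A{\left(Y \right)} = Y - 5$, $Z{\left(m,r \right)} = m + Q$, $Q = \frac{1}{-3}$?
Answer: $\frac{628}{3} \approx 209.33$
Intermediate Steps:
$Q = - \frac{1}{3} \approx -0.33333$
$Z{\left(m,r \right)} = - \frac{1}{3} + m$ ($Z{\left(m,r \right)} = m - \frac{1}{3} = - \frac{1}{3} + m$)
$A{\left(Y \right)} = -5 + Y$
$J{\left(G \right)} = G + G^{2} + G \left(- \frac{1}{3} + G\right)$ ($J{\left(G \right)} = \left(G^{2} + \left(- \frac{1}{3} + G\right) G\right) + G = \left(G^{2} + G \left(- \frac{1}{3} + G\right)\right) + G = G + G^{2} + G \left(- \frac{1}{3} + G\right)$)
$J{\left(-4 \right)} + 3 A{\left(-1 \right)} 5 \left(-2\right) = \frac{2}{3} \left(-4\right) \left(1 + 3 \left(-4\right)\right) + 3 \left(-5 - 1\right) 5 \left(-2\right) = \frac{2}{3} \left(-4\right) \left(1 - 12\right) + 3 \left(-6\right) 5 \left(-2\right) = \frac{2}{3} \left(-4\right) \left(-11\right) + 3 \left(\left(-30\right) \left(-2\right)\right) = \frac{88}{3} + 3 \cdot 60 = \frac{88}{3} + 180 = \frac{628}{3}$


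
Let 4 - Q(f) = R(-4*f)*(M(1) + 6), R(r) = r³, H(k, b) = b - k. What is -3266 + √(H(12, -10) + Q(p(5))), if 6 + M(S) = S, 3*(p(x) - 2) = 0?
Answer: -3266 + √494 ≈ -3243.8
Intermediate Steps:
p(x) = 2 (p(x) = 2 + (⅓)*0 = 2 + 0 = 2)
M(S) = -6 + S
Q(f) = 4 + 64*f³ (Q(f) = 4 - (-4*f)³*((-6 + 1) + 6) = 4 - (-64*f³)*(-5 + 6) = 4 - (-64*f³) = 4 - (-64)*f³ = 4 + 64*f³)
-3266 + √(H(12, -10) + Q(p(5))) = -3266 + √((-10 - 1*12) + (4 + 64*2³)) = -3266 + √((-10 - 12) + (4 + 64*8)) = -3266 + √(-22 + (4 + 512)) = -3266 + √(-22 + 516) = -3266 + √494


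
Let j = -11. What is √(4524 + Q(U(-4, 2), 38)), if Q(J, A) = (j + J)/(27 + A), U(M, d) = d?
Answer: √19113315/65 ≈ 67.260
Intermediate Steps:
Q(J, A) = (-11 + J)/(27 + A)
√(4524 + Q(U(-4, 2), 38)) = √(4524 + (-11 + 2)/(27 + 38)) = √(4524 - 9/65) = √(294051/65) = √19113315/65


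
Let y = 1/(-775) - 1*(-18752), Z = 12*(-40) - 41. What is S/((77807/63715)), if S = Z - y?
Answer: -190336762482/12060085 ≈ -15782.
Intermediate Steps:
Z = -521 (Z = -480 - 41 = -521)
y = 14532799/775 (y = -1/775 + 18752 = 14532799/775 ≈ 18752.)
S = -14936574/775 (S = -521 - 1*14532799/775 = -521 - 14532799/775 = -14936574/775 ≈ -19273.)
S/((77807/63715)) = -14936574/(775*(77807/63715)) = -14936574/(775*(77807*(1/63715))) = -14936574/(775*77807/63715) = -14936574/775*63715/77807 = -190336762482/12060085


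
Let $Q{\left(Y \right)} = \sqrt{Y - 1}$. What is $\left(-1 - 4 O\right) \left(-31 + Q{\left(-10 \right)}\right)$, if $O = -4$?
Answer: $-465 + 15 i \sqrt{11} \approx -465.0 + 49.749 i$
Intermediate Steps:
$Q{\left(Y \right)} = \sqrt{-1 + Y}$
$\left(-1 - 4 O\right) \left(-31 + Q{\left(-10 \right)}\right) = \left(-1 - -16\right) \left(-31 + \sqrt{-1 - 10}\right) = \left(-1 + 16\right) \left(-31 + \sqrt{-11}\right) = 15 \left(-31 + i \sqrt{11}\right) = -465 + 15 i \sqrt{11}$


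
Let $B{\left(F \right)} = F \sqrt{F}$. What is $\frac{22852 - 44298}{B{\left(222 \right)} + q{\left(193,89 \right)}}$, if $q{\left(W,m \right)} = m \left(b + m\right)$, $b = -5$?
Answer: $- \frac{6680429}{1872897} + \frac{396751 \sqrt{222}}{3745794} \approx -1.9887$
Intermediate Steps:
$q{\left(W,m \right)} = m \left(-5 + m\right)$
$B{\left(F \right)} = F^{\frac{3}{2}}$
$\frac{22852 - 44298}{B{\left(222 \right)} + q{\left(193,89 \right)}} = \frac{22852 - 44298}{222^{\frac{3}{2}} + 89 \left(-5 + 89\right)} = - \frac{21446}{222 \sqrt{222} + 89 \cdot 84} = - \frac{21446}{222 \sqrt{222} + 7476} = - \frac{21446}{7476 + 222 \sqrt{222}}$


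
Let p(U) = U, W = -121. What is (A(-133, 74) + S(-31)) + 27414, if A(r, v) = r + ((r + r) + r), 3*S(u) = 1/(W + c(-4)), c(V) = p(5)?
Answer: 9354935/348 ≈ 26882.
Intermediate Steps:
c(V) = 5
S(u) = -1/348 (S(u) = 1/(3*(-121 + 5)) = (1/3)/(-116) = (1/3)*(-1/116) = -1/348)
A(r, v) = 4*r (A(r, v) = r + (2*r + r) = r + 3*r = 4*r)
(A(-133, 74) + S(-31)) + 27414 = (4*(-133) - 1/348) + 27414 = (-532 - 1/348) + 27414 = -185137/348 + 27414 = 9354935/348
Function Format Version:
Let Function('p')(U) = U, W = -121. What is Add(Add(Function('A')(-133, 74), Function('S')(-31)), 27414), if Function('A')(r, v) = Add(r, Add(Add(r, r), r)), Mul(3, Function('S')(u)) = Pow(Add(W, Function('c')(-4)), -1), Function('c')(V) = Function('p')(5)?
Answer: Rational(9354935, 348) ≈ 26882.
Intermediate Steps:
Function('c')(V) = 5
Function('S')(u) = Rational(-1, 348) (Function('S')(u) = Mul(Rational(1, 3), Pow(Add(-121, 5), -1)) = Mul(Rational(1, 3), Pow(-116, -1)) = Mul(Rational(1, 3), Rational(-1, 116)) = Rational(-1, 348))
Function('A')(r, v) = Mul(4, r) (Function('A')(r, v) = Add(r, Add(Mul(2, r), r)) = Add(r, Mul(3, r)) = Mul(4, r))
Add(Add(Function('A')(-133, 74), Function('S')(-31)), 27414) = Add(Add(Mul(4, -133), Rational(-1, 348)), 27414) = Add(Add(-532, Rational(-1, 348)), 27414) = Add(Rational(-185137, 348), 27414) = Rational(9354935, 348)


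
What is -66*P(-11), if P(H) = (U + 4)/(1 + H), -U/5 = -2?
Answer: 462/5 ≈ 92.400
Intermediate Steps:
U = 10 (U = -5*(-2) = 10)
P(H) = 14/(1 + H) (P(H) = (10 + 4)/(1 + H) = 14/(1 + H))
-66*P(-11) = -924/(1 - 11) = -924/(-10) = -924*(-1)/10 = -66*(-7/5) = 462/5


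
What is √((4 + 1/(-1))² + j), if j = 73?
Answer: √82 ≈ 9.0554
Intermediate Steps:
√((4 + 1/(-1))² + j) = √((4 + 1/(-1))² + 73) = √((4 - 1)² + 73) = √(3² + 73) = √(9 + 73) = √82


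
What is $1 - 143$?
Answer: $-142$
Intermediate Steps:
$1 - 143 = -142$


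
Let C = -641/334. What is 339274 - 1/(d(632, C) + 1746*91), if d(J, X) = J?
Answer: 54120309931/159518 ≈ 3.3927e+5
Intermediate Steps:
C = -641/334 (C = -641*1/334 = -641/334 ≈ -1.9192)
339274 - 1/(d(632, C) + 1746*91) = 339274 - 1/(632 + 1746*91) = 339274 - 1/(632 + 158886) = 339274 - 1/159518 = 54120309931/159518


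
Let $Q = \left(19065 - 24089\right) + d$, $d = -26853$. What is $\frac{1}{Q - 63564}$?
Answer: $- \frac{1}{95441} \approx -1.0478 \cdot 10^{-5}$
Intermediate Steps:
$Q = -31877$ ($Q = \left(19065 - 24089\right) - 26853 = -5024 - 26853 = -31877$)
$\frac{1}{Q - 63564} = \frac{1}{-31877 - 63564} = \frac{1}{-95441} = - \frac{1}{95441}$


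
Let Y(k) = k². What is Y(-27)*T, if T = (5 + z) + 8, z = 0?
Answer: 9477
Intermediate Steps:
T = 13 (T = (5 + 0) + 8 = 5 + 8 = 13)
Y(-27)*T = (-27)²*13 = 729*13 = 9477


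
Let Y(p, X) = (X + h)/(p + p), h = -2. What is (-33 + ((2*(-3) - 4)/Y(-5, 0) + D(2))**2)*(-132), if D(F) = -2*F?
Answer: -380556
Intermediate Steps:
Y(p, X) = (-2 + X)/(2*p) (Y(p, X) = (X - 2)/(p + p) = (-2 + X)/((2*p)) = (-2 + X)*(1/(2*p)) = (-2 + X)/(2*p))
(-33 + ((2*(-3) - 4)/Y(-5, 0) + D(2))**2)*(-132) = (-33 + ((2*(-3) - 4)/(((1/2)*(-2 + 0)/(-5))) - 2*2)**2)*(-132) = (-33 + ((-6 - 4)/(((1/2)*(-1/5)*(-2))) - 4)**2)*(-132) = (-33 + (-10/1/5 - 4)**2)*(-132) = (-33 + (-10*5 - 4)**2)*(-132) = (-33 + (-50 - 4)**2)*(-132) = (-33 + (-54)**2)*(-132) = (-33 + 2916)*(-132) = 2883*(-132) = -380556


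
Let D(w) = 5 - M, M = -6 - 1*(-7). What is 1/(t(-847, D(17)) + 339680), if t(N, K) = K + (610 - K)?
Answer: 1/340290 ≈ 2.9387e-6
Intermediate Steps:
M = 1 (M = -6 + 7 = 1)
D(w) = 4 (D(w) = 5 - 1*1 = 5 - 1 = 4)
t(N, K) = 610
1/(t(-847, D(17)) + 339680) = 1/(610 + 339680) = 1/340290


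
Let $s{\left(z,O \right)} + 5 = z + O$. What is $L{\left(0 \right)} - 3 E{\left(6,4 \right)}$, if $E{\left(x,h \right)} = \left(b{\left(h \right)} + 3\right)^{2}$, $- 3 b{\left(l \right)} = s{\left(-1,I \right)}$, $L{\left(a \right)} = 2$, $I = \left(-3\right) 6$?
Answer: $-361$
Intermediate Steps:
$I = -18$
$s{\left(z,O \right)} = -5 + O + z$ ($s{\left(z,O \right)} = -5 + \left(z + O\right) = -5 + \left(O + z\right) = -5 + O + z$)
$b{\left(l \right)} = 8$ ($b{\left(l \right)} = - \frac{-5 - 18 - 1}{3} = \left(- \frac{1}{3}\right) \left(-24\right) = 8$)
$E{\left(x,h \right)} = 121$ ($E{\left(x,h \right)} = \left(8 + 3\right)^{2} = 11^{2} = 121$)
$L{\left(0 \right)} - 3 E{\left(6,4 \right)} = 2 - 363 = -361$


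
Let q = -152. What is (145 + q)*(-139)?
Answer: 973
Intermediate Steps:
(145 + q)*(-139) = (145 - 152)*(-139) = -7*(-139) = 973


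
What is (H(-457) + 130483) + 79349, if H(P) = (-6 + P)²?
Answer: 424201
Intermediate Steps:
(H(-457) + 130483) + 79349 = ((-6 - 457)² + 130483) + 79349 = ((-463)² + 130483) + 79349 = (214369 + 130483) + 79349 = 344852 + 79349 = 424201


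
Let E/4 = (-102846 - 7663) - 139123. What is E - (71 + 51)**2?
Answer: -1013412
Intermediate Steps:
E = -998528 (E = 4*((-102846 - 7663) - 139123) = 4*(-110509 - 139123) = 4*(-249632) = -998528)
E - (71 + 51)**2 = -998528 - (71 + 51)**2 = -998528 - 1*122**2 = -998528 - 1*14884 = -998528 - 14884 = -1013412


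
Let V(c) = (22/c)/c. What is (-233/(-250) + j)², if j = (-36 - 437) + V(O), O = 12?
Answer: 18039022134169/81000000 ≈ 2.2270e+5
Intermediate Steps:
V(c) = 22/c²
j = -34045/72 (j = (-36 - 437) + 22/12² = -473 + 22*(1/144) = -473 + 11/72 = -34045/72 ≈ -472.85)
(-233/(-250) + j)² = (-233/(-250) - 34045/72)² = (-233*(-1/250) - 34045/72)² = (233/250 - 34045/72)² = (-4247237/9000)² = 18039022134169/81000000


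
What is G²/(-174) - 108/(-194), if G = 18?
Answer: -3672/2813 ≈ -1.3054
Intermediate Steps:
G²/(-174) - 108/(-194) = 18²/(-174) - 108/(-194) = 324*(-1/174) - 108*(-1/194) = -54/29 + 54/97 = -3672/2813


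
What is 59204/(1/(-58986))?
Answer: -3492207144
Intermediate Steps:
59204/(1/(-58986)) = 59204/(-1/58986) = 59204*(-58986) = -3492207144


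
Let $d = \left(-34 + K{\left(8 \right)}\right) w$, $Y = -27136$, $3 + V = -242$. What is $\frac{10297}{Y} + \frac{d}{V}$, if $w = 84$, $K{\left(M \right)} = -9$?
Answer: $\frac{13641781}{949760} \approx 14.363$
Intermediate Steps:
$V = -245$ ($V = -3 - 242 = -245$)
$d = -3612$ ($d = \left(-34 - 9\right) 84 = \left(-43\right) 84 = -3612$)
$\frac{10297}{Y} + \frac{d}{V} = \frac{10297}{-27136} - \frac{3612}{-245} = 10297 \left(- \frac{1}{27136}\right) - - \frac{516}{35} = - \frac{10297}{27136} + \frac{516}{35} = \frac{13641781}{949760}$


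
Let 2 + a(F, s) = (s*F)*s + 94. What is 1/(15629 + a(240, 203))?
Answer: 1/9905881 ≈ 1.0095e-7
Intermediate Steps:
a(F, s) = 92 + F*s² (a(F, s) = -2 + ((s*F)*s + 94) = -2 + ((F*s)*s + 94) = -2 + (F*s² + 94) = -2 + (94 + F*s²) = 92 + F*s²)
1/(15629 + a(240, 203)) = 1/(15629 + (92 + 240*203²)) = 1/(15629 + (92 + 240*41209)) = 1/(15629 + (92 + 9890160)) = 1/(15629 + 9890252) = 1/9905881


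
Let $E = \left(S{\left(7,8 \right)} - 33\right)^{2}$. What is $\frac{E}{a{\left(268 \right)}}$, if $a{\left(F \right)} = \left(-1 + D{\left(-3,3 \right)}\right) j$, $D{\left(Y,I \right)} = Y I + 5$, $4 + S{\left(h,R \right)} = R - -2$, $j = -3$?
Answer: $\frac{243}{5} \approx 48.6$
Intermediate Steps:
$S{\left(h,R \right)} = -2 + R$ ($S{\left(h,R \right)} = -4 + \left(R - -2\right) = -4 + \left(R + 2\right) = -4 + \left(2 + R\right) = -2 + R$)
$D{\left(Y,I \right)} = 5 + I Y$ ($D{\left(Y,I \right)} = I Y + 5 = 5 + I Y$)
$E = 729$ ($E = \left(\left(-2 + 8\right) - 33\right)^{2} = \left(6 - 33\right)^{2} = \left(-27\right)^{2} = 729$)
$a{\left(F \right)} = 15$ ($a{\left(F \right)} = \left(-1 + \left(5 + 3 \left(-3\right)\right)\right) \left(-3\right) = \left(-1 + \left(5 - 9\right)\right) \left(-3\right) = \left(-1 - 4\right) \left(-3\right) = \left(-5\right) \left(-3\right) = 15$)
$\frac{E}{a{\left(268 \right)}} = \frac{729}{15} = 729 \cdot \frac{1}{15} = \frac{243}{5}$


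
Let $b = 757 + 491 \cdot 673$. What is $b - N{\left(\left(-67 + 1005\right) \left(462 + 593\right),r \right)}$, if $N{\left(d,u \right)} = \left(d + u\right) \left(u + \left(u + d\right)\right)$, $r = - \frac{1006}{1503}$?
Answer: $- \frac{2212216000117778312}{2259009} \approx -9.7929 \cdot 10^{11}$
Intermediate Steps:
$r = - \frac{1006}{1503}$ ($r = \left(-1006\right) \frac{1}{1503} = - \frac{1006}{1503} \approx -0.66933$)
$N{\left(d,u \right)} = \left(d + u\right) \left(d + 2 u\right)$ ($N{\left(d,u \right)} = \left(d + u\right) \left(u + \left(d + u\right)\right) = \left(d + u\right) \left(d + 2 u\right)$)
$b = 331200$ ($b = 757 + 330443 = 331200$)
$b - N{\left(\left(-67 + 1005\right) \left(462 + 593\right),r \right)} = 331200 - \left(\left(\left(-67 + 1005\right) \left(462 + 593\right)\right)^{2} + 2 \left(- \frac{1006}{1503}\right)^{2} + 3 \left(-67 + 1005\right) \left(462 + 593\right) \left(- \frac{1006}{1503}\right)\right) = 331200 - \left(\left(938 \cdot 1055\right)^{2} + 2 \cdot \frac{1012036}{2259009} + 3 \cdot 938 \cdot 1055 \left(- \frac{1006}{1503}\right)\right) = 331200 - \left(989590^{2} + \frac{2024072}{2259009} + 3 \cdot 989590 \left(- \frac{1006}{1503}\right)\right) = 331200 - \left(979288368100 + \frac{2024072}{2259009} - \frac{995527540}{501}\right) = 331200 - \frac{2212216748301559112}{2259009} = - \frac{2212216000117778312}{2259009}$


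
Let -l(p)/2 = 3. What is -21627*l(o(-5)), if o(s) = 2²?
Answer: 129762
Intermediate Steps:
o(s) = 4
l(p) = -6 (l(p) = -2*3 = -6)
-21627*l(o(-5)) = -21627*(-6) = 129762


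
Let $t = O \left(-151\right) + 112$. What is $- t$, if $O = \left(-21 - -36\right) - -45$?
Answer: $8948$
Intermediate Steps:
$O = 60$ ($O = \left(-21 + 36\right) + 45 = 15 + 45 = 60$)
$t = -8948$ ($t = 60 \left(-151\right) + 112 = -9060 + 112 = -8948$)
$- t = \left(-1\right) \left(-8948\right) = 8948$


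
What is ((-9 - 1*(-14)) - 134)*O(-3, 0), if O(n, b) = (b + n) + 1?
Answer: 258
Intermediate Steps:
O(n, b) = 1 + b + n
((-9 - 1*(-14)) - 134)*O(-3, 0) = ((-9 - 1*(-14)) - 134)*(1 + 0 - 3) = ((-9 + 14) - 134)*(-2) = (5 - 134)*(-2) = -129*(-2) = 258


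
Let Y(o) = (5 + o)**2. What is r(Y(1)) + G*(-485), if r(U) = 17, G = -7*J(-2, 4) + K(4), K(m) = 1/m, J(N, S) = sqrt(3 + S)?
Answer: -417/4 + 3395*sqrt(7) ≈ 8878.1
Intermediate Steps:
G = 1/4 - 7*sqrt(7) (G = -7*sqrt(3 + 4) + 1/4 = -7*sqrt(7) + 1/4 = 1/4 - 7*sqrt(7) ≈ -18.270)
r(Y(1)) + G*(-485) = 17 + (1/4 - 7*sqrt(7))*(-485) = 17 + (-485/4 + 3395*sqrt(7)) = -417/4 + 3395*sqrt(7)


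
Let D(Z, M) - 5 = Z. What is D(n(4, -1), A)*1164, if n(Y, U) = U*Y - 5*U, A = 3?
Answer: 6984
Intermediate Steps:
n(Y, U) = -5*U + U*Y
D(Z, M) = 5 + Z
D(n(4, -1), A)*1164 = (5 - (-5 + 4))*1164 = (5 - 1*(-1))*1164 = (5 + 1)*1164 = 6*1164 = 6984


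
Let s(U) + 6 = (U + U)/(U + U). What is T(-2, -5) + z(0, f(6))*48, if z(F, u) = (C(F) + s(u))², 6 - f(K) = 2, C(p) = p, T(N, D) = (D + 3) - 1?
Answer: 1197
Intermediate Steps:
T(N, D) = 2 + D (T(N, D) = (3 + D) - 1 = 2 + D)
s(U) = -5 (s(U) = -6 + (U + U)/(U + U) = -6 + (2*U)/((2*U)) = -6 + (2*U)*(1/(2*U)) = -6 + 1 = -5)
f(K) = 4 (f(K) = 6 - 1*2 = 6 - 2 = 4)
z(F, u) = (-5 + F)² (z(F, u) = (F - 5)² = (-5 + F)²)
T(-2, -5) + z(0, f(6))*48 = (2 - 5) + (-5 + 0)²*48 = -3 + (-5)²*48 = -3 + 25*48 = -3 + 1200 = 1197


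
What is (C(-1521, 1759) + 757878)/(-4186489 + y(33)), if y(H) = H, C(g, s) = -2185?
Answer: -755693/4186456 ≈ -0.18051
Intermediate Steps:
(C(-1521, 1759) + 757878)/(-4186489 + y(33)) = (-2185 + 757878)/(-4186489 + 33) = 755693/(-4186456) = 755693*(-1/4186456) = -755693/4186456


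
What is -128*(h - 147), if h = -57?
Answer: 26112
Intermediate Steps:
-128*(h - 147) = -128*(-57 - 147) = -128*(-204) = 26112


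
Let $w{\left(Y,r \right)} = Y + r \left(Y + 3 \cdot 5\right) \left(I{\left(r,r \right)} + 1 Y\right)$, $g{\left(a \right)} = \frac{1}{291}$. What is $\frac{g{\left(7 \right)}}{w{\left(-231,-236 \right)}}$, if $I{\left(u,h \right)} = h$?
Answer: $- \frac{1}{6927552693} \approx -1.4435 \cdot 10^{-10}$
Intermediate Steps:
$g{\left(a \right)} = \frac{1}{291}$
$w{\left(Y,r \right)} = Y + r \left(15 + Y\right) \left(Y + r\right)$ ($w{\left(Y,r \right)} = Y + r \left(Y + 3 \cdot 5\right) \left(r + 1 Y\right) = Y + r \left(Y + 15\right) \left(r + Y\right) = Y + r \left(15 + Y\right) \left(Y + r\right)$)
$\frac{g{\left(7 \right)}}{w{\left(-231,-236 \right)}} = \frac{1}{291 \left(-231 + 15 \left(-236\right)^{2} - 231 \left(-236\right)^{2} - 236 \left(-231\right)^{2} + 15 \left(-231\right) \left(-236\right)\right)} = \frac{1}{291 \left(-231 + 15 \cdot 55696 - 12865776 - 12593196 + 817740\right)} = \frac{1}{291 \left(-231 + 835440 - 12865776 - 12593196 + 817740\right)} = \frac{1}{291 \left(-23806023\right)} = \frac{1}{291} \left(- \frac{1}{23806023}\right) = - \frac{1}{6927552693}$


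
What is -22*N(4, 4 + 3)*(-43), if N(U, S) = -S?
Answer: -6622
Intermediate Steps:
-22*N(4, 4 + 3)*(-43) = -(-22)*(4 + 3)*(-43) = -(-22)*7*(-43) = -22*(-7)*(-43) = 154*(-43) = -6622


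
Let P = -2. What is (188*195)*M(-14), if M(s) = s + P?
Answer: -586560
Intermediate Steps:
M(s) = -2 + s (M(s) = s - 2 = -2 + s)
(188*195)*M(-14) = (188*195)*(-2 - 14) = 36660*(-16) = -586560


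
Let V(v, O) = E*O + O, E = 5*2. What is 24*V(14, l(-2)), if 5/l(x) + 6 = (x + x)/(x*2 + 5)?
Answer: -132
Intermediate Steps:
E = 10
l(x) = 5/(-6 + 2*x/(5 + 2*x)) (l(x) = 5/(-6 + (x + x)/(x*2 + 5)) = 5/(-6 + (2*x)/(2*x + 5)) = 5/(-6 + (2*x)/(5 + 2*x)) = 5/(-6 + 2*x/(5 + 2*x)))
V(v, O) = 11*O (V(v, O) = 10*O + O = 11*O)
24*V(14, l(-2)) = 24*(11*((-5/2 - 1*(-2))/(3 - 2))) = 24*(11*((-5/2 + 2)/1)) = 24*(11*(1*(-1/2))) = 24*(11*(-1/2)) = 24*(-11/2) = -132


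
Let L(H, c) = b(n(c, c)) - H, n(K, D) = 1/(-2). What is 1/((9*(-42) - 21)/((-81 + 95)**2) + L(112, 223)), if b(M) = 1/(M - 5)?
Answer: -308/35179 ≈ -0.0087552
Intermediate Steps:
n(K, D) = -1/2
b(M) = 1/(-5 + M)
L(H, c) = -2/11 - H (L(H, c) = 1/(-5 - 1/2) - H = 1/(-11/2) - H = -2/11 - H)
1/((9*(-42) - 21)/((-81 + 95)**2) + L(112, 223)) = 1/((9*(-42) - 21)/((-81 + 95)**2) + (-2/11 - 1*112)) = 1/((-378 - 21)/(14**2) + (-2/11 - 112)) = 1/(-399/196 - 1234/11) = 1/(-399*1/196 - 1234/11) = 1/(-57/28 - 1234/11) = 1/(-35179/308) = -308/35179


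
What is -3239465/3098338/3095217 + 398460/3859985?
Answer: 764246046328019827/7403473192809763962 ≈ 0.10323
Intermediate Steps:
-3239465/3098338/3095217 + 398460/3859985 = -3239465*1/3098338*(1/3095217) + 398460*(1/3859985) = -3239465/3098338*1/3095217 + 79692/771997 = -3239465/9590028449346 + 79692/771997 = 764246046328019827/7403473192809763962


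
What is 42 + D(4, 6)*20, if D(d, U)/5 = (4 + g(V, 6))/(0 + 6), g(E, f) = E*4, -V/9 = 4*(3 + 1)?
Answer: -28474/3 ≈ -9491.3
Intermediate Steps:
V = -144 (V = -36*(3 + 1) = -36*4 = -9*16 = -144)
g(E, f) = 4*E
D(d, U) = -1430/3 (D(d, U) = 5*((4 + 4*(-144))/(0 + 6)) = 5*((4 - 576)/6) = 5*(-572*⅙) = 5*(-286/3) = -1430/3)
42 + D(4, 6)*20 = 42 - 1430/3*20 = 42 - 28600/3 = -28474/3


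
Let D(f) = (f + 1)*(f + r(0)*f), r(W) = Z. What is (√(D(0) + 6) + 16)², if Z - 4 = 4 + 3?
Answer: (16 + √6)² ≈ 340.38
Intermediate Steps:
Z = 11 (Z = 4 + (4 + 3) = 4 + 7 = 11)
r(W) = 11
D(f) = 12*f*(1 + f) (D(f) = (f + 1)*(f + 11*f) = (1 + f)*(12*f) = 12*f*(1 + f))
(√(D(0) + 6) + 16)² = (√(12*0*(1 + 0) + 6) + 16)² = (√(12*0*1 + 6) + 16)² = (√(0 + 6) + 16)² = (√6 + 16)² = (16 + √6)²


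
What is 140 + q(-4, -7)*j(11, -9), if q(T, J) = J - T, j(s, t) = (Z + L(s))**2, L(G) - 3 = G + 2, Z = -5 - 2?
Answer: -103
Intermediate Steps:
Z = -7
L(G) = 5 + G (L(G) = 3 + (G + 2) = 3 + (2 + G) = 5 + G)
j(s, t) = (-2 + s)**2 (j(s, t) = (-7 + (5 + s))**2 = (-2 + s)**2)
140 + q(-4, -7)*j(11, -9) = 140 + (-7 - 1*(-4))*(-2 + 11)**2 = 140 + (-7 + 4)*9**2 = 140 - 3*81 = 140 - 243 = -103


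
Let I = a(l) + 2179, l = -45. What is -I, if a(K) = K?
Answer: -2134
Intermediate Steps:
I = 2134 (I = -45 + 2179 = 2134)
-I = -1*2134 = -2134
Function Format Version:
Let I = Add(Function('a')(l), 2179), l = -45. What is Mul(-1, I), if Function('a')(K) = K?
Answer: -2134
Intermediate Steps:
I = 2134 (I = Add(-45, 2179) = 2134)
Mul(-1, I) = Mul(-1, 2134) = -2134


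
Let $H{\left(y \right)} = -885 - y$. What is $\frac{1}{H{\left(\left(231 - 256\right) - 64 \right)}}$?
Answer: $- \frac{1}{796} \approx -0.0012563$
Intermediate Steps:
$\frac{1}{H{\left(\left(231 - 256\right) - 64 \right)}} = \frac{1}{-885 - \left(\left(231 - 256\right) - 64\right)} = \frac{1}{-885 - \left(-25 - 64\right)} = \frac{1}{-885 - -89} = \frac{1}{-885 + 89} = \frac{1}{-796} = - \frac{1}{796}$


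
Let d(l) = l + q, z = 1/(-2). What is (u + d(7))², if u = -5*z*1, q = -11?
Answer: 9/4 ≈ 2.2500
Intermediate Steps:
z = -½ ≈ -0.50000
d(l) = -11 + l (d(l) = l - 11 = -11 + l)
u = 5/2 (u = -5*(-½)*1 = (5/2)*1 = 5/2 ≈ 2.5000)
(u + d(7))² = (5/2 + (-11 + 7))² = (5/2 - 4)² = (-3/2)² = 9/4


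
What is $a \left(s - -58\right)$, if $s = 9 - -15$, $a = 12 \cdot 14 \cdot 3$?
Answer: $41328$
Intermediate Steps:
$a = 504$ ($a = 168 \cdot 3 = 504$)
$s = 24$ ($s = 9 + 15 = 24$)
$a \left(s - -58\right) = 504 \left(24 - -58\right) = 504 \left(24 + 58\right) = 504 \cdot 82 = 41328$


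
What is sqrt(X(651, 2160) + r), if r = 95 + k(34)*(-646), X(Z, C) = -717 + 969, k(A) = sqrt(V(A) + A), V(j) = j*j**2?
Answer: sqrt(347 - 646*sqrt(39338)) ≈ 357.46*I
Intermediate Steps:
V(j) = j**3
k(A) = sqrt(A + A**3) (k(A) = sqrt(A**3 + A) = sqrt(A + A**3))
X(Z, C) = 252
r = 95 - 646*sqrt(39338) (r = 95 + sqrt(34 + 34**3)*(-646) = 95 + sqrt(34 + 39304)*(-646) = 95 + sqrt(39338)*(-646) = 95 - 646*sqrt(39338) ≈ -1.2803e+5)
sqrt(X(651, 2160) + r) = sqrt(252 + (95 - 646*sqrt(39338))) = sqrt(347 - 646*sqrt(39338))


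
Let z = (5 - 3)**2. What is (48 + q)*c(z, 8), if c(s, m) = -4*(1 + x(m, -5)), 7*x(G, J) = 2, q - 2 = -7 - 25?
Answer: -648/7 ≈ -92.571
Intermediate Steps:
q = -30 (q = 2 + (-7 - 25) = 2 - 32 = -30)
x(G, J) = 2/7 (x(G, J) = (1/7)*2 = 2/7)
z = 4 (z = 2**2 = 4)
c(s, m) = -36/7 (c(s, m) = -4*(1 + 2/7) = -4*9/7 = -36/7)
(48 + q)*c(z, 8) = (48 - 30)*(-36/7) = 18*(-36/7) = -648/7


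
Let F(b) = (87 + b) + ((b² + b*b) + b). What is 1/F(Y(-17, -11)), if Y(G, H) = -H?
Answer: 1/351 ≈ 0.0028490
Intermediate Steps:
F(b) = 87 + 2*b + 2*b² (F(b) = (87 + b) + ((b² + b²) + b) = (87 + b) + (2*b² + b) = (87 + b) + (b + 2*b²) = 87 + 2*b + 2*b²)
1/F(Y(-17, -11)) = 1/(87 + 2*(-1*(-11)) + 2*(-1*(-11))²) = 1/(87 + 2*11 + 2*11²) = 1/(87 + 22 + 2*121) = 1/(87 + 22 + 242) = 1/351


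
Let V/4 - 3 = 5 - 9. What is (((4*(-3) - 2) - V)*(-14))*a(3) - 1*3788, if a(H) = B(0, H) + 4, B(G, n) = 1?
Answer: -3088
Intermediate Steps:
V = -4 (V = 12 + 4*(5 - 9) = 12 + 4*(-4) = 12 - 16 = -4)
a(H) = 5 (a(H) = 1 + 4 = 5)
(((4*(-3) - 2) - V)*(-14))*a(3) - 1*3788 = (((4*(-3) - 2) - 1*(-4))*(-14))*5 - 1*3788 = (((-12 - 2) + 4)*(-14))*5 - 3788 = ((-14 + 4)*(-14))*5 - 3788 = -10*(-14)*5 - 3788 = 140*5 - 3788 = 700 - 3788 = -3088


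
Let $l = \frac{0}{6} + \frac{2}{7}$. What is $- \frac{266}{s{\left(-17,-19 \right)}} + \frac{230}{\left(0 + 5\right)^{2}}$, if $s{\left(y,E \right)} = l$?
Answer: $- \frac{4609}{5} \approx -921.8$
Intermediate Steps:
$l = \frac{2}{7}$ ($l = 0 \cdot \frac{1}{6} + 2 \cdot \frac{1}{7} = 0 + \frac{2}{7} = \frac{2}{7} \approx 0.28571$)
$s{\left(y,E \right)} = \frac{2}{7}$
$- \frac{266}{s{\left(-17,-19 \right)}} + \frac{230}{\left(0 + 5\right)^{2}} = - \frac{266}{\frac{2}{7}} + \frac{230}{\left(0 + 5\right)^{2}} = \left(-266\right) \frac{7}{2} + \frac{230}{5^{2}} = -931 + \frac{230}{25} = -931 + 230 \cdot \frac{1}{25} = -931 + \frac{46}{5} = - \frac{4609}{5}$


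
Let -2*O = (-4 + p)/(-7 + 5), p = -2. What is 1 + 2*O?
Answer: -2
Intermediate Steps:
O = -3/2 (O = -(-4 - 2)/(2*(-7 + 5)) = -(-3)/(-2) = -(-3)*(-1)/2 = -1/2*3 = -3/2 ≈ -1.5000)
1 + 2*O = 1 + 2*(-3/2) = 1 - 3 = -2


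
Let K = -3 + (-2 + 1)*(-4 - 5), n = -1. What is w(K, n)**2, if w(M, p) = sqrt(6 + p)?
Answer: 5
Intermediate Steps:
K = 6 (K = -3 - 1*(-9) = -3 + 9 = 6)
w(K, n)**2 = (sqrt(6 - 1))**2 = (sqrt(5))**2 = 5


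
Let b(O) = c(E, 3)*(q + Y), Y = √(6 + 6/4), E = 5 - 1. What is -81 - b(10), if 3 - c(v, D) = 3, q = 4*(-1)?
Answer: -81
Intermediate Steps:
E = 4
q = -4
c(v, D) = 0 (c(v, D) = 3 - 1*3 = 3 - 3 = 0)
Y = √30/2 (Y = √(6 + 6*(¼)) = √(6 + 3/2) = √(15/2) = √30/2 ≈ 2.7386)
b(O) = 0 (b(O) = 0*(-4 + √30/2) = 0)
-81 - b(10) = -81 - 1*0 = -81 + 0 = -81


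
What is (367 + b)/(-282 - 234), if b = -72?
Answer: -295/516 ≈ -0.57171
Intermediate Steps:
(367 + b)/(-282 - 234) = (367 - 72)/(-282 - 234) = 295/(-516) = 295*(-1/516) = -295/516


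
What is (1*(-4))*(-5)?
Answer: 20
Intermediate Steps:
(1*(-4))*(-5) = -4*(-5) = 20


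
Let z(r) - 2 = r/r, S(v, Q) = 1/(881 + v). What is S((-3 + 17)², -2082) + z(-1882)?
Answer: 3232/1077 ≈ 3.0009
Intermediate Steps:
z(r) = 3 (z(r) = 2 + r/r = 2 + 1 = 3)
S((-3 + 17)², -2082) + z(-1882) = 1/(881 + (-3 + 17)²) + 3 = 1/(881 + 14²) + 3 = 1/(881 + 196) + 3 = 1/1077 + 3 = 3232/1077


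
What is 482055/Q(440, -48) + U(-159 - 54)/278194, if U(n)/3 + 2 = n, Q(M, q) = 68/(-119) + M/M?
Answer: 312911219585/278194 ≈ 1.1248e+6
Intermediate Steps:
Q(M, q) = 3/7 (Q(M, q) = 68*(-1/119) + 1 = -4/7 + 1 = 3/7)
U(n) = -6 + 3*n
482055/Q(440, -48) + U(-159 - 54)/278194 = 482055/(3/7) + (-6 + 3*(-159 - 54))/278194 = 482055*(7/3) + (-6 + 3*(-213))*(1/278194) = 1124795 + (-6 - 639)*(1/278194) = 1124795 - 645*1/278194 = 1124795 - 645/278194 = 312911219585/278194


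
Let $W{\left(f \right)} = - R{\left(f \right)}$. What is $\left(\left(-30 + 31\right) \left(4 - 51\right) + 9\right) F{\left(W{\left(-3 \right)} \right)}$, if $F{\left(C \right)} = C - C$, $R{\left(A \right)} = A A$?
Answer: $0$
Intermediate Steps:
$R{\left(A \right)} = A^{2}$
$W{\left(f \right)} = - f^{2}$
$F{\left(C \right)} = 0$
$\left(\left(-30 + 31\right) \left(4 - 51\right) + 9\right) F{\left(W{\left(-3 \right)} \right)} = \left(\left(-30 + 31\right) \left(4 - 51\right) + 9\right) 0 = \left(1 \left(-47\right) + 9\right) 0 = \left(-47 + 9\right) 0 = \left(-38\right) 0 = 0$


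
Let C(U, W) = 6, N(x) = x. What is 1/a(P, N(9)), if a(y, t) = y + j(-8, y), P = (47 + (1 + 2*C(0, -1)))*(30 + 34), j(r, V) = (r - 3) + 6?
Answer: 1/3835 ≈ 0.00026076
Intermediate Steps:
j(r, V) = 3 + r (j(r, V) = (-3 + r) + 6 = 3 + r)
P = 3840 (P = (47 + (1 + 2*6))*(30 + 34) = (47 + (1 + 12))*64 = (47 + 13)*64 = 60*64 = 3840)
a(y, t) = -5 + y (a(y, t) = y + (3 - 8) = y - 5 = -5 + y)
1/a(P, N(9)) = 1/(-5 + 3840) = 1/3835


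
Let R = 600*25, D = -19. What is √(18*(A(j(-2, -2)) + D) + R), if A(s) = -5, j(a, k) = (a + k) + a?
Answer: 2*√3642 ≈ 120.70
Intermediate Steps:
j(a, k) = k + 2*a
R = 15000
√(18*(A(j(-2, -2)) + D) + R) = √(18*(-5 - 19) + 15000) = √(18*(-24) + 15000) = √(-432 + 15000) = √14568 = 2*√3642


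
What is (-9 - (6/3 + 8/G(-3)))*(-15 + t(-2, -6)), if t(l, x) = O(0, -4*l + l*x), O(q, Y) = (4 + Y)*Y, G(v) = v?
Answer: -3875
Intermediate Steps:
O(q, Y) = Y*(4 + Y)
t(l, x) = (-4*l + l*x)*(4 - 4*l + l*x) (t(l, x) = (-4*l + l*x)*(4 + (-4*l + l*x)) = (-4*l + l*x)*(4 - 4*l + l*x))
(-9 - (6/3 + 8/G(-3)))*(-15 + t(-2, -6)) = (-9 - (6/3 + 8/(-3)))*(-15 - 2*(-4 - 6)*(4 - 2*(-4 - 6))) = (-9 - (6*(1/3) + 8*(-1/3)))*(-15 - 2*(-10)*(4 - 2*(-10))) = (-9 - (2 - 8/3))*(-15 - 2*(-10)*(4 + 20)) = (-9 - 1*(-2/3))*(-15 - 2*(-10)*24) = (-9 + 2/3)*(-15 + 480) = -25/3*465 = -3875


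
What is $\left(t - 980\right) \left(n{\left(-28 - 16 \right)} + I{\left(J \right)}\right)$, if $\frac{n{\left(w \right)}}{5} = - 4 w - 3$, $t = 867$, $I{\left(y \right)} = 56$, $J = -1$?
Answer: $-104073$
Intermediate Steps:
$n{\left(w \right)} = -15 - 20 w$ ($n{\left(w \right)} = 5 \left(- 4 w - 3\right) = 5 \left(-3 - 4 w\right) = -15 - 20 w$)
$\left(t - 980\right) \left(n{\left(-28 - 16 \right)} + I{\left(J \right)}\right) = \left(867 - 980\right) \left(\left(-15 - 20 \left(-28 - 16\right)\right) + 56\right) = - 113 \left(\left(-15 - -880\right) + 56\right) = - 113 \left(\left(-15 + 880\right) + 56\right) = - 113 \left(865 + 56\right) = \left(-113\right) 921 = -104073$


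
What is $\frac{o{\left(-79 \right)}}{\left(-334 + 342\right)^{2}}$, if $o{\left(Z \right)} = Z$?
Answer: $- \frac{79}{64} \approx -1.2344$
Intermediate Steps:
$\frac{o{\left(-79 \right)}}{\left(-334 + 342\right)^{2}} = - \frac{79}{\left(-334 + 342\right)^{2}} = - \frac{79}{8^{2}} = - \frac{79}{64}$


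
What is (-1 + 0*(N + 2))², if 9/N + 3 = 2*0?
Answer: 1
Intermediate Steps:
N = -3 (N = 9/(-3 + 2*0) = 9/(-3 + 0) = 9/(-3) = 9*(-⅓) = -3)
(-1 + 0*(N + 2))² = (-1 + 0*(-3 + 2))² = (-1 + 0*(-1))² = (-1 + 0)² = (-1)² = 1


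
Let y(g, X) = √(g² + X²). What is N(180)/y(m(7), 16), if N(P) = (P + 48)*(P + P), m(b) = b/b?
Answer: 82080*√257/257 ≈ 5120.0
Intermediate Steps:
m(b) = 1
y(g, X) = √(X² + g²)
N(P) = 2*P*(48 + P) (N(P) = (48 + P)*(2*P) = 2*P*(48 + P))
N(180)/y(m(7), 16) = (2*180*(48 + 180))/(√(16² + 1²)) = (2*180*228)/(√(256 + 1)) = 82080/(√257) = 82080*(√257/257) = 82080*√257/257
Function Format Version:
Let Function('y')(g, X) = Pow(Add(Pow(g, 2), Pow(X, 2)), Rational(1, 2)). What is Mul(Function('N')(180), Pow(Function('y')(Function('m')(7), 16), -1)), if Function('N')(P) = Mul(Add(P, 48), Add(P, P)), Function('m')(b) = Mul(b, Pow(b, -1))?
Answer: Mul(Rational(82080, 257), Pow(257, Rational(1, 2))) ≈ 5120.0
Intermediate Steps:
Function('m')(b) = 1
Function('y')(g, X) = Pow(Add(Pow(X, 2), Pow(g, 2)), Rational(1, 2))
Function('N')(P) = Mul(2, P, Add(48, P)) (Function('N')(P) = Mul(Add(48, P), Mul(2, P)) = Mul(2, P, Add(48, P)))
Mul(Function('N')(180), Pow(Function('y')(Function('m')(7), 16), -1)) = Mul(Mul(2, 180, Add(48, 180)), Pow(Pow(Add(Pow(16, 2), Pow(1, 2)), Rational(1, 2)), -1)) = Mul(Mul(2, 180, 228), Pow(Pow(Add(256, 1), Rational(1, 2)), -1)) = Mul(82080, Pow(Pow(257, Rational(1, 2)), -1)) = Mul(82080, Mul(Rational(1, 257), Pow(257, Rational(1, 2)))) = Mul(Rational(82080, 257), Pow(257, Rational(1, 2)))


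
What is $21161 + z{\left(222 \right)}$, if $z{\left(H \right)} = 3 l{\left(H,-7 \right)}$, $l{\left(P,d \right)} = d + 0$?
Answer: $21140$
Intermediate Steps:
$l{\left(P,d \right)} = d$
$z{\left(H \right)} = -21$ ($z{\left(H \right)} = 3 \left(-7\right) = -21$)
$21161 + z{\left(222 \right)} = 21161 - 21 = 21140$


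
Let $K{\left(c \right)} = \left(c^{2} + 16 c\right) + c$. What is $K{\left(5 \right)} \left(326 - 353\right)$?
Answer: $-2970$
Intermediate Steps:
$K{\left(c \right)} = c^{2} + 17 c$
$K{\left(5 \right)} \left(326 - 353\right) = 5 \left(17 + 5\right) \left(326 - 353\right) = 5 \cdot 22 \left(-27\right) = 110 \left(-27\right) = -2970$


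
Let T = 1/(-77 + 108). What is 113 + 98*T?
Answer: 3601/31 ≈ 116.16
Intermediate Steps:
T = 1/31 ≈ 0.032258
113 + 98*T = 113 + 98*(1/31) = 113 + 98/31 = 3601/31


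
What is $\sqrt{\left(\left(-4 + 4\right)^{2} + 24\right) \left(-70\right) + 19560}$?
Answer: $2 \sqrt{4470} \approx 133.72$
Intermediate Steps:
$\sqrt{\left(\left(-4 + 4\right)^{2} + 24\right) \left(-70\right) + 19560} = \sqrt{\left(0^{2} + 24\right) \left(-70\right) + 19560} = \sqrt{\left(0 + 24\right) \left(-70\right) + 19560} = \sqrt{24 \left(-70\right) + 19560} = \sqrt{-1680 + 19560} = \sqrt{17880} = 2 \sqrt{4470}$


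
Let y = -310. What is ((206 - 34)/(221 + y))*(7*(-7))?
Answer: 8428/89 ≈ 94.697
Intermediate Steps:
((206 - 34)/(221 + y))*(7*(-7)) = ((206 - 34)/(221 - 310))*(7*(-7)) = (172/(-89))*(-49) = (172*(-1/89))*(-49) = -172/89*(-49) = 8428/89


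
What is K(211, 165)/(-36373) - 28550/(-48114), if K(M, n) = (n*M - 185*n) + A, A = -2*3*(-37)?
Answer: 410679391/875025261 ≈ 0.46933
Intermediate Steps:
A = 222 (A = -6*(-37) = 222)
K(M, n) = 222 - 185*n + M*n (K(M, n) = (n*M - 185*n) + 222 = (M*n - 185*n) + 222 = (-185*n + M*n) + 222 = 222 - 185*n + M*n)
K(211, 165)/(-36373) - 28550/(-48114) = (222 - 185*165 + 211*165)/(-36373) - 28550/(-48114) = (222 - 30525 + 34815)*(-1/36373) - 28550*(-1/48114) = 4512*(-1/36373) + 14275/24057 = -4512/36373 + 14275/24057 = 410679391/875025261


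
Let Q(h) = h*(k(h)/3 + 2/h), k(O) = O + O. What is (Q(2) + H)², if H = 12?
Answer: 2500/9 ≈ 277.78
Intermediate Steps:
k(O) = 2*O
Q(h) = h*(2/h + 2*h/3) (Q(h) = h*((2*h)/3 + 2/h) = h*((2*h)*(⅓) + 2/h) = h*(2*h/3 + 2/h) = h*(2/h + 2*h/3))
(Q(2) + H)² = ((2 + (⅔)*2²) + 12)² = ((2 + (⅔)*4) + 12)² = ((2 + 8/3) + 12)² = (14/3 + 12)² = (50/3)² = 2500/9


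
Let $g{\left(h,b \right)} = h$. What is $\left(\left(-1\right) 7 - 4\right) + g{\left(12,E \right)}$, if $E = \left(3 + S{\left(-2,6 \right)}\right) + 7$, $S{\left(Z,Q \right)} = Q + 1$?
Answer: $1$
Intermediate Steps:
$S{\left(Z,Q \right)} = 1 + Q$
$E = 17$ ($E = \left(3 + \left(1 + 6\right)\right) + 7 = \left(3 + 7\right) + 7 = 10 + 7 = 17$)
$\left(\left(-1\right) 7 - 4\right) + g{\left(12,E \right)} = \left(\left(-1\right) 7 - 4\right) + 12 = \left(-7 - 4\right) + 12 = -11 + 12 = 1$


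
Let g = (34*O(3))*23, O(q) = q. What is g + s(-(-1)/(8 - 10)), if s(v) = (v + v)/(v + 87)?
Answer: 405856/173 ≈ 2346.0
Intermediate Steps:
g = 2346 (g = (34*3)*23 = 102*23 = 2346)
s(v) = 2*v/(87 + v) (s(v) = (2*v)/(87 + v) = 2*v/(87 + v))
g + s(-(-1)/(8 - 10)) = 2346 + 2*(-(-1)/(8 - 10))/(87 - (-1)/(8 - 10)) = 2346 + 2*(-(-1)/(-2))/(87 - (-1)/(-2)) = 2346 + 2*(-(-1)*(-1)/2)/(87 - (-1)*(-1)/2) = 2346 + 2*(-1*½)/(87 - 1*½) = 2346 + 2*(-½)/(87 - ½) = 2346 + 2*(-½)/(173/2) = 2346 + 2*(-½)*(2/173) = 2346 - 2/173 = 405856/173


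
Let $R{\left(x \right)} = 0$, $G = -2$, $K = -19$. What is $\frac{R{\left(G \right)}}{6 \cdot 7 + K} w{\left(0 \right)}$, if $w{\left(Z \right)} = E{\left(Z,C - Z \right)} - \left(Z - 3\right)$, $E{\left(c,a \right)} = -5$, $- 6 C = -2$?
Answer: $0$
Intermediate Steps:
$C = \frac{1}{3}$ ($C = \left(- \frac{1}{6}\right) \left(-2\right) = \frac{1}{3} \approx 0.33333$)
$w{\left(Z \right)} = -2 - Z$ ($w{\left(Z \right)} = -5 - \left(Z - 3\right) = -5 - \left(-3 + Z\right) = -2 - Z$)
$\frac{R{\left(G \right)}}{6 \cdot 7 + K} w{\left(0 \right)} = \frac{0}{6 \cdot 7 - 19} \left(-2 - 0\right) = \frac{0}{42 - 19} \left(-2 + 0\right) = \frac{0}{23} \left(-2\right) = 0 \cdot \frac{1}{23} \left(-2\right) = 0 \left(-2\right) = 0$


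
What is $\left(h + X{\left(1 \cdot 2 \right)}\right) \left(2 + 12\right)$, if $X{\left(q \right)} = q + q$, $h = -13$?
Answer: $-126$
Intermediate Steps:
$X{\left(q \right)} = 2 q$
$\left(h + X{\left(1 \cdot 2 \right)}\right) \left(2 + 12\right) = \left(-13 + 2 \cdot 1 \cdot 2\right) \left(2 + 12\right) = \left(-13 + 2 \cdot 2\right) 14 = \left(-13 + 4\right) 14 = \left(-9\right) 14 = -126$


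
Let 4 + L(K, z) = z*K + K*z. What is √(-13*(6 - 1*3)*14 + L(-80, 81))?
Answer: I*√13510 ≈ 116.23*I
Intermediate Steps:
L(K, z) = -4 + 2*K*z (L(K, z) = -4 + (z*K + K*z) = -4 + (K*z + K*z) = -4 + 2*K*z)
√(-13*(6 - 1*3)*14 + L(-80, 81)) = √(-13*(6 - 1*3)*14 + (-4 + 2*(-80)*81)) = √(-13*(6 - 3)*14 + (-4 - 12960)) = √(-13*3*14 - 12964) = √(-39*14 - 12964) = √(-546 - 12964) = √(-13510) = I*√13510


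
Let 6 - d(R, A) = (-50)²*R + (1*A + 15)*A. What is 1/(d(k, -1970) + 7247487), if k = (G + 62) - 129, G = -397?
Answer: 1/4556143 ≈ 2.1948e-7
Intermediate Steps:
k = -464 (k = (-397 + 62) - 129 = -335 - 129 = -464)
d(R, A) = 6 - 2500*R - A*(15 + A) (d(R, A) = 6 - ((-50)²*R + (1*A + 15)*A) = 6 - (2500*R + (A + 15)*A) = 6 - (2500*R + (15 + A)*A) = 6 - (2500*R + A*(15 + A)) = 6 + (-2500*R - A*(15 + A)) = 6 - 2500*R - A*(15 + A))
1/(d(k, -1970) + 7247487) = 1/((6 - 1*(-1970)² - 2500*(-464) - 15*(-1970)) + 7247487) = 1/((6 - 1*3880900 + 1160000 + 29550) + 7247487) = 1/((6 - 3880900 + 1160000 + 29550) + 7247487) = 1/(-2691344 + 7247487) = 1/4556143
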